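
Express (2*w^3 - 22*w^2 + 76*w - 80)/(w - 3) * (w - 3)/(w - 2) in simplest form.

2*w^2 - 18*w + 40

Factor: 2*w^3 - 22*w^2 + 76*w - 80 = 2*(w - 4)*(w - 5)*(w - 2)
Cancel the common factors (w - 3), (w - 2).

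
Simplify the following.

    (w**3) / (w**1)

Quotient: w**2

w**2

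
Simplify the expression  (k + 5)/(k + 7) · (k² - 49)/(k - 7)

k + 5

Factor: k² - 49 = (k - 7)·(k + 7)
Cancel the common factors (k + 7), (k - 7).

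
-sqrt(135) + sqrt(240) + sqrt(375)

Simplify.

sqrt(135) = 3*sqrt(15); sqrt(240) = 4*sqrt(15); sqrt(375) = 5*sqrt(15)
Combine: (-3 + 4 + 5)·sqrt(15) = 6*sqrt(15)

6*sqrt(15)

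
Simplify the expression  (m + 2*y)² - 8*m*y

After expansion: m² - 4*m*y + 4*y² — a perfect-square trinomial.

(m - 2*y)²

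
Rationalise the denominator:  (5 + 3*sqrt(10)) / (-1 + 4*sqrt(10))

(23*sqrt(10) + 125)/159

Multiply numerator and denominator by -4*sqrt(10) - 1.
Denominator becomes -159; numerator becomes -125 - 23*sqrt(10).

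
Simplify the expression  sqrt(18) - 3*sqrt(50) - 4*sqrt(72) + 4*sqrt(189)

sqrt(18) = 3*sqrt(2); 3*sqrt(50) = 15*sqrt(2); 4*sqrt(72) = 24*sqrt(2); 4*sqrt(189) = 12*sqrt(21)

-36*sqrt(2) + 12*sqrt(21)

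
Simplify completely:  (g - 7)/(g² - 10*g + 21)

1/(g - 3)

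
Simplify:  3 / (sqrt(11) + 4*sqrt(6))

Multiply numerator and denominator by -sqrt(11) + 4*sqrt(6).
Denominator becomes 85; numerator becomes -3*sqrt(11) + 12*sqrt(6).

(-3*sqrt(11) + 12*sqrt(6))/85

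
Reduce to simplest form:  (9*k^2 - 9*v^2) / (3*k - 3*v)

3*k + 3*v

Difference of squares: factor out (3*k - 3*v).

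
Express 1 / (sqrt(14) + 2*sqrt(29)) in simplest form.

Multiply numerator and denominator by -2*sqrt(29) + sqrt(14).
Denominator becomes -102; numerator becomes -2*sqrt(29) + sqrt(14).

(-sqrt(14) + 2*sqrt(29))/102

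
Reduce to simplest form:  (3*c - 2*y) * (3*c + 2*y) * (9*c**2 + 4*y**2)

((3*c)+(2*y))((3*c)-(2*y)) = 9*c**2 - 4*y**2; continue pairing.

81*c**4 - 16*y**4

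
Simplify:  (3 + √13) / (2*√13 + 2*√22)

(-13 - 3*√13 + 3*√22 + √286)/18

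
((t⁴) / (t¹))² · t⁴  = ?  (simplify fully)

t^10

Inside the bracket: t³
Raise to the power 2: t⁶
Multiply by t⁴: add exponents.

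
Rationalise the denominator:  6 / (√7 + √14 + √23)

Group as (√14 + √23) + √7; multiply by (√14 + √23) - √7, then rationalise the remaining surd.

(-21*√46 - 3*√23 + 24*√14 + 45*√7)/97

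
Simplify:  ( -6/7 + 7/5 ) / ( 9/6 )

38/105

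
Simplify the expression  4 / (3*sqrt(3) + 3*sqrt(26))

(-4*sqrt(3) + 4*sqrt(26))/69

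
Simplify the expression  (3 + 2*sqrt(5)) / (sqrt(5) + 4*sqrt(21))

(-10 - 3*sqrt(5) + 12*sqrt(21) + 8*sqrt(105))/331

Multiply numerator and denominator by -4*sqrt(21) + sqrt(5).
Denominator becomes -331; numerator becomes -8*sqrt(105) - 12*sqrt(21) + 3*sqrt(5) + 10.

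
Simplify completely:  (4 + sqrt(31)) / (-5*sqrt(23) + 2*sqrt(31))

Multiply numerator and denominator by 2*sqrt(31) + 5*sqrt(23).
Denominator becomes -451; numerator becomes 8*sqrt(31) + 62 + 20*sqrt(23) + 5*sqrt(713).

(-5*sqrt(713) - 20*sqrt(23) - 62 - 8*sqrt(31))/451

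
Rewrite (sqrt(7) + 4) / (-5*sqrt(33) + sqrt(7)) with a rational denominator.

Multiply numerator and denominator by sqrt(7) + 5*sqrt(33).
Denominator becomes -818; numerator becomes 7 + 4*sqrt(7) + 5*sqrt(231) + 20*sqrt(33).

(-20*sqrt(33) - 5*sqrt(231) - 4*sqrt(7) - 7)/818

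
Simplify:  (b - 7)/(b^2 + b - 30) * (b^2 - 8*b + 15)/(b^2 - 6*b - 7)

Factor: b^2 + b - 30 = (b + 6)*(b - 5);  b^2 - 8*b + 15 = (b - 3)*(b - 5);  b^2 - 6*b - 7 = (b + 1)*(b - 7)
Cancel the common factors (b - 5), (b - 7).

(b - 3)/(b^2 + 7*b + 6)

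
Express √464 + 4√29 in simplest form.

√464 = 4*√29; 4√29 = 4*√29
Combine: (4 + 4)·√29 = 8*√29

8*√29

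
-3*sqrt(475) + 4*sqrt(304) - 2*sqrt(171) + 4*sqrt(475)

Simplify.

3*sqrt(475) = 15*sqrt(19); 4*sqrt(304) = 16*sqrt(19); 2*sqrt(171) = 6*sqrt(19); 4*sqrt(475) = 20*sqrt(19)
Combine: (-15 + 16 - 6 + 20)·sqrt(19) = 15*sqrt(19)

15*sqrt(19)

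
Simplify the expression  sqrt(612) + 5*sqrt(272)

sqrt(612) = 6*sqrt(17); 5*sqrt(272) = 20*sqrt(17)
Combine: (6 + 20)·sqrt(17) = 26*sqrt(17)

26*sqrt(17)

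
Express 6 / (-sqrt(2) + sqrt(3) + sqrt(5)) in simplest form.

(-3*sqrt(2) + 2*sqrt(3) + sqrt(30))/2

Group as (sqrt(3) + sqrt(5)) - sqrt(2); multiply by (sqrt(3) + sqrt(5)) + sqrt(2), then rationalise the remaining surd.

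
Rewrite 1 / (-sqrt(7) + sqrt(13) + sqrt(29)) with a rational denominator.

(-35*sqrt(7) - 9*sqrt(29) + 23*sqrt(13) + 2*sqrt(2639))/283

Group as (sqrt(13) + sqrt(29)) - sqrt(7); multiply by (sqrt(13) + sqrt(29)) + sqrt(7), then rationalise the remaining surd.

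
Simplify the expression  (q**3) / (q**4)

1/q

Quotient: (q**-1)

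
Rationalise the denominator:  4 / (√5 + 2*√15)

(-4*√5 + 8*√15)/55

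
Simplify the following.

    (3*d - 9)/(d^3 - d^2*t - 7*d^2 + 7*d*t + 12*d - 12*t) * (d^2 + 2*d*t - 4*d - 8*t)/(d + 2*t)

Factor: 3*d - 9 = 3*(d - 3);  d^3 - d^2*t - 7*d^2 + 7*d*t + 12*d - 12*t = (d - 3)*(d - 4)*(d - t);  d^2 + 2*d*t - 4*d - 8*t = (d + 2*t)*(d - 4)
Cancel the common factors (d - 4), (d - 3), (d + 2*t).

-3/(-d + t)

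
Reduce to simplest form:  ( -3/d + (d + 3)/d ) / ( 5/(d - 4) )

Numerator: -3/d + (d + 3)/d = 1
Denominator: 5/(d - 4) = 5/(d - 4)
Divide: (1) · (d/5 - 4/5) = d/5 - 4/5

d/5 - 4/5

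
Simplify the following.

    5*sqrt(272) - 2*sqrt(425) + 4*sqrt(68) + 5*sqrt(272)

38*sqrt(17)

5*sqrt(272) = 20*sqrt(17); 2*sqrt(425) = 10*sqrt(17); 4*sqrt(68) = 8*sqrt(17); 5*sqrt(272) = 20*sqrt(17)
Combine: (20 - 10 + 8 + 20)·sqrt(17) = 38*sqrt(17)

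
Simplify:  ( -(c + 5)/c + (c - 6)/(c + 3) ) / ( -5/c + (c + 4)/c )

(-14*c - 15)/(c^2 + 2*c - 3)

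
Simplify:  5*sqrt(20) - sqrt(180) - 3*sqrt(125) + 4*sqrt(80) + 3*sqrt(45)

14*sqrt(5)

5*sqrt(20) = 10*sqrt(5); sqrt(180) = 6*sqrt(5); 3*sqrt(125) = 15*sqrt(5); 4*sqrt(80) = 16*sqrt(5); 3*sqrt(45) = 9*sqrt(5)
Combine: (10 - 6 - 15 + 16 + 9)·sqrt(5) = 14*sqrt(5)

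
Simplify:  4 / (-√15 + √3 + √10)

(2*√15 + 8*√10 + 22*√3 + 30*√2)/29

Group as (√3 + √10) - √15; multiply by (√3 + √10) + √15, then rationalise the remaining surd.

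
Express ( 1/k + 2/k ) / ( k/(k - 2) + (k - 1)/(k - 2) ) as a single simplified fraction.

(3*k - 6)/(2*k**2 - k)

Numerator: 1/k + 2/k = 3/k
Denominator: k/(k - 2) + (k - 1)/(k - 2) = (2*k - 1)/(k - 2)
Divide: (3/k) · ((k - 2)/(2*k - 1)) = (3*k - 6)/(2*k**2 - k)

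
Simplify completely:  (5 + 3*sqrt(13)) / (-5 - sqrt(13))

Multiply numerator and denominator by -5 + sqrt(13).
Denominator becomes 12; numerator becomes -10*sqrt(13) + 14.

(-5*sqrt(13) + 7)/6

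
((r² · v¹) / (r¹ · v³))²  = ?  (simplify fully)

Inside the bracket: r¹ · (v^-2)
Raise to the power 2: r² · (v^-4)

r²/v⁴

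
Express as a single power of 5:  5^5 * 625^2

5^5 = 5^5; 625^2 = 5^8
Combine exponents: 5^13

5^13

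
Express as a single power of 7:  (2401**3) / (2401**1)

2401**3 = 7**12; 2401**1 = 7**4
Combine exponents: 7**8

7**8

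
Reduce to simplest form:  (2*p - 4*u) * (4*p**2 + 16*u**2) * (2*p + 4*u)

16*p**4 - 256*u**4

Telescope via difference of squares: ((2*p)+(4*u))((2*p)-(4*u)) = 4*p**2 - 16*u**2, then repeat with the next factor.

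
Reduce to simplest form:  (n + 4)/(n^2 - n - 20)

Factor: n^2 - n - 20 = (n + 4)*(n - 5)
Cancel the common factor (n + 4).

1/(n - 5)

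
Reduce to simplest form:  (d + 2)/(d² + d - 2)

1/(d - 1)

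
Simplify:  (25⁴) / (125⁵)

25⁴ = 5^8; 125⁵ = 5^15
Combine exponents: 5^(-7)

5^(-7)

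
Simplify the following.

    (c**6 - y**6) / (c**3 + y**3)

c**6 - y**6 factors as -(-c + y)*(c + y)*(c**2 - c*y + y**2)*(c**2 + c*y + y**2).

c**3 - y**3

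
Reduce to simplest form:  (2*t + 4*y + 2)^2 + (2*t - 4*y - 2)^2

8*t^2 + 32*y^2 + 32*y + 8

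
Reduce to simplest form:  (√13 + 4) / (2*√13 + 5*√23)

(-8*√13 - 26 + 5*√299 + 20*√23)/523

Multiply numerator and denominator by -5*√23 + 2*√13.
Denominator becomes -523; numerator becomes -20*√23 - 5*√299 + 26 + 8*√13.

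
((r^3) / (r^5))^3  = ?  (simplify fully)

r^(-6)

Inside the bracket: (r^-2)
Raise to the power 3: (r^-6)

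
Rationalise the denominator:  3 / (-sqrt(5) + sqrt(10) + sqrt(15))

(-6*sqrt(5) + 3*sqrt(10) + 3*sqrt(30))/20

Group as (sqrt(10) + sqrt(15)) - sqrt(5); multiply by (sqrt(10) + sqrt(15)) + sqrt(5), then rationalise the remaining surd.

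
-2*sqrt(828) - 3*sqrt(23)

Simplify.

-15*sqrt(23)

2*sqrt(828) = 12*sqrt(23); 3*sqrt(23) = 3*sqrt(23)
Combine: (-12 - 3)·sqrt(23) = -15*sqrt(23)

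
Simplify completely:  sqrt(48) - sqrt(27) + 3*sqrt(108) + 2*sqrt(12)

sqrt(48) = 4*sqrt(3); sqrt(27) = 3*sqrt(3); 3*sqrt(108) = 18*sqrt(3); 2*sqrt(12) = 4*sqrt(3)
Combine: (4 - 3 + 18 + 4)·sqrt(3) = 23*sqrt(3)

23*sqrt(3)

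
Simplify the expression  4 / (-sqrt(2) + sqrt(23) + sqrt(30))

(-204*sqrt(2) - 20*sqrt(30) + 36*sqrt(23) + 16*sqrt(345))/159

Group as (sqrt(23) + sqrt(30)) - sqrt(2); multiply by (sqrt(23) + sqrt(30)) + sqrt(2), then rationalise the remaining surd.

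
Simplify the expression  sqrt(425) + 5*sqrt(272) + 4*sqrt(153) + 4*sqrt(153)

sqrt(425) = 5*sqrt(17); 5*sqrt(272) = 20*sqrt(17); 4*sqrt(153) = 12*sqrt(17); 4*sqrt(153) = 12*sqrt(17)
Combine: (5 + 20 + 12 + 12)·sqrt(17) = 49*sqrt(17)

49*sqrt(17)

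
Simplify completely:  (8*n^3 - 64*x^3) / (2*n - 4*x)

(2*n)^3 - (4*x)^3 = (2*n - 4*x)(4*n^2 + 8*n*x + 16*x^2).

4*n^2 + 8*n*x + 16*x^2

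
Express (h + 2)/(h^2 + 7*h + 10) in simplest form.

1/(h + 5)

Factor: h^2 + 7*h + 10 = (h + 2)*(h + 5)
Cancel the common factor (h + 2).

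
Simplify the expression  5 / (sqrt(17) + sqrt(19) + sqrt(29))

Group as (sqrt(17) + sqrt(29)) + sqrt(19); multiply by (sqrt(17) + sqrt(29)) - sqrt(19), then rationalise the remaining surd.

(-10*sqrt(9367) + 35*sqrt(29) + 135*sqrt(19) + 155*sqrt(17))/1243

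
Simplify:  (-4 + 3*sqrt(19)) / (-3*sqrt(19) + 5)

Multiply numerator and denominator by 5 + 3*sqrt(19).
Denominator becomes -146; numerator becomes 3*sqrt(19) + 151.

(-151 - 3*sqrt(19))/146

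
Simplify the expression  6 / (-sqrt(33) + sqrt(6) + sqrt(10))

Group as (sqrt(6) + sqrt(10)) - sqrt(33); multiply by (sqrt(6) + sqrt(10)) + sqrt(33), then rationalise the remaining surd.

(-102*sqrt(33) - 174*sqrt(10) - 222*sqrt(6) - 72*sqrt(55))/49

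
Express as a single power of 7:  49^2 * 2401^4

49^2 = 7^4; 2401^4 = 7^16
Combine exponents: 7^20

7^20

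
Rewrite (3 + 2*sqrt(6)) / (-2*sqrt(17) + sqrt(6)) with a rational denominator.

Multiply numerator and denominator by sqrt(6) + 2*sqrt(17).
Denominator becomes -62; numerator becomes 3*sqrt(6) + 12 + 6*sqrt(17) + 4*sqrt(102).

(-4*sqrt(102) - 6*sqrt(17) - 12 - 3*sqrt(6))/62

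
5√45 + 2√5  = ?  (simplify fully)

17*√5

5√45 = 15*√5; 2√5 = 2*√5
Combine: (15 + 2)·√5 = 17*√5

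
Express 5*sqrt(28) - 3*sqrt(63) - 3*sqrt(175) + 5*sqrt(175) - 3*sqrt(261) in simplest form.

-9*sqrt(29) + 11*sqrt(7)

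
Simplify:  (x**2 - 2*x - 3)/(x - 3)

Factor: x**2 - 2*x - 3 = (x + 1)*(x - 3)
Cancel the common factor (x - 3).

x + 1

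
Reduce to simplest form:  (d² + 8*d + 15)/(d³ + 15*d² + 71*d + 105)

1/(d + 7)

Factor: d² + 8*d + 15 = (d + 3)·(d + 5);  d³ + 15*d² + 71*d + 105 = (d + 7)·(d + 5)·(d + 3)
Cancel the common factors (d + 3), (d + 5).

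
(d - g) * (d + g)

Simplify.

Telescope via difference of squares: (d+g)(d-g) = d^2 - g^2.

d^2 - g^2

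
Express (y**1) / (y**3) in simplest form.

y**(-2)

Quotient: (y**-2)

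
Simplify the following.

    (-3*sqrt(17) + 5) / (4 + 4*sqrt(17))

Multiply numerator and denominator by -4*sqrt(17) + 4.
Denominator becomes -256; numerator becomes -32*sqrt(17) + 224.

(-7 + sqrt(17))/8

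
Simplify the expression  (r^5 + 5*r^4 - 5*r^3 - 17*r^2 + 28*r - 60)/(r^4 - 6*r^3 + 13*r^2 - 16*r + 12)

(r^2 + 8*r + 15)/(r - 3)

Factor: r^5 + 5*r^4 - 5*r^3 - 17*r^2 + 28*r - 60 = (r^2 - r + 2)*(r + 5)*(r + 3)*(r - 2);  r^4 - 6*r^3 + 13*r^2 - 16*r + 12 = (r^2 - r + 2)*(r - 3)*(r - 2)
Cancel the common factors (r^2 - r + 2), (r - 2).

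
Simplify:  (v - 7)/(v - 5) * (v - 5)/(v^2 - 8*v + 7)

Factor: v^2 - 8*v + 7 = (v - 1)*(v - 7)
Cancel the common factors (v - 7), (v - 5).

1/(v - 1)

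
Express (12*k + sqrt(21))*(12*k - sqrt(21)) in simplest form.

Difference of squares with P = 12*k, Q = sqrt(21).

144*k^2 - 21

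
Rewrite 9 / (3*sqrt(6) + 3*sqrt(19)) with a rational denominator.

(-3*sqrt(6) + 3*sqrt(19))/13

Multiply numerator and denominator by -3*sqrt(19) + 3*sqrt(6).
Denominator becomes -117; numerator becomes -27*sqrt(19) + 27*sqrt(6).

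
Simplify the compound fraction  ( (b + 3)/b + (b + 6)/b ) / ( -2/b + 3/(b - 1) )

(2*b**2 + 7*b - 9)/(b + 2)

Numerator: (b + 3)/b + (b + 6)/b = (2*b + 9)/b
Denominator: -2/b + 3/(b - 1) = (b + 2)/(b**2 - b)
Divide: ((2*b + 9)/b) · ((b**2 - b)/(b + 2)) = (2*b**2 + 7*b - 9)/(b + 2)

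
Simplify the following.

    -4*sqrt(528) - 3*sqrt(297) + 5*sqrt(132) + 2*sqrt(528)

-7*sqrt(33)

4*sqrt(528) = 16*sqrt(33); 3*sqrt(297) = 9*sqrt(33); 5*sqrt(132) = 10*sqrt(33); 2*sqrt(528) = 8*sqrt(33)
Combine: (-16 - 9 + 10 + 8)·sqrt(33) = -7*sqrt(33)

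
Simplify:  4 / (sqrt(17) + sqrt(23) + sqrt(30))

Group as (sqrt(17) + sqrt(30)) + sqrt(23); multiply by (sqrt(17) + sqrt(30)) - sqrt(23), then rationalise the remaining surd.

(-sqrt(11730) + 5*sqrt(30) + 12*sqrt(23) + 18*sqrt(17))/183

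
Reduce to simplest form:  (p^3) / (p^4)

1/p

Quotient: (p^-1)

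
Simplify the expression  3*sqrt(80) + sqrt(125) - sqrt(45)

14*sqrt(5)

3*sqrt(80) = 12*sqrt(5); sqrt(125) = 5*sqrt(5); sqrt(45) = 3*sqrt(5)
Combine: (12 + 5 - 3)·sqrt(5) = 14*sqrt(5)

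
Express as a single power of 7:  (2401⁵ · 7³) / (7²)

2401⁵ = 7^20; 7³ = 7^3; 7² = 7^2
Combine exponents: 7^21

7^21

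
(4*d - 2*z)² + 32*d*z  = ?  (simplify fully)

4*(2*d + z)²

Expanding gives 16*d² + 16*d*z + 4*z², a perfect square.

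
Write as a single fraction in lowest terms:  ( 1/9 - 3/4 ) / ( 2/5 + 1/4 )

-115/117

Numerator: 1/9 - 3/4 = -23/36
Denominator: 2/5 + 1/4 = 13/20
Divide: (-23/36) · (20/13) = -115/117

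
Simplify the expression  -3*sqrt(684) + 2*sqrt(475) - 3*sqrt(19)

-11*sqrt(19)

3*sqrt(684) = 18*sqrt(19); 2*sqrt(475) = 10*sqrt(19); 3*sqrt(19) = 3*sqrt(19)
Combine: (-18 + 10 - 3)·sqrt(19) = -11*sqrt(19)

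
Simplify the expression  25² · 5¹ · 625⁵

5^25

25² = 5^4; 5¹ = 5^1; 625⁵ = 5^20
Combine exponents: 5^25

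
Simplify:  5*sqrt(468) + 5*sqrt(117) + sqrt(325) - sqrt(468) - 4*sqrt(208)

28*sqrt(13)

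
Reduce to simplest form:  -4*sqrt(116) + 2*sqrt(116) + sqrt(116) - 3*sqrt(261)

4*sqrt(116) = 8*sqrt(29); 2*sqrt(116) = 4*sqrt(29); sqrt(116) = 2*sqrt(29); 3*sqrt(261) = 9*sqrt(29)
Combine: (-8 + 4 + 2 - 9)·sqrt(29) = -11*sqrt(29)

-11*sqrt(29)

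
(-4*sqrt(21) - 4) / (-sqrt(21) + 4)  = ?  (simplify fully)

4*sqrt(21) + 20

Multiply numerator and denominator by 4 + sqrt(21).
Denominator becomes -5; numerator becomes -100 - 20*sqrt(21).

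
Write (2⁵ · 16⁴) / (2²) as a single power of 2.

2⁵ = 2^5; 16⁴ = 2^16; 2² = 2^2
Combine exponents: 2^19

2^19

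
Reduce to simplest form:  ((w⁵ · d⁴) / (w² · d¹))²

Inside the bracket: w³ · d³
Raise to the power 2: w⁶ · d⁶

d⁶*w⁶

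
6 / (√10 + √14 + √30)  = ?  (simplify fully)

Group as (√14 + √30) + √10; multiply by (√14 + √30) - √10, then rationalise the remaining surd.

(-30*√42 - 9*√30 + 39*√14 + 51*√10)/131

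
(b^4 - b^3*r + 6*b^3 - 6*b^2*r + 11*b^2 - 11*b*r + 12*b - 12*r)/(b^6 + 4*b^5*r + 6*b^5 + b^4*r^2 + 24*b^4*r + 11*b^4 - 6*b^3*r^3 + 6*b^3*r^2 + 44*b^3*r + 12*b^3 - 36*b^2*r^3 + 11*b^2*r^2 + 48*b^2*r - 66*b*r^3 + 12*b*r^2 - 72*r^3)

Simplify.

Factor: b^4 - b^3*r + 6*b^3 - 6*b^2*r + 11*b^2 - 11*b*r + 12*b - 12*r = (b^2 + 2*b + 3)*(b + 4)*(b - r);  b^6 + 4*b^5*r + 6*b^5 + b^4*r^2 + 24*b^4*r + 11*b^4 - 6*b^3*r^3 + 6*b^3*r^2 + 44*b^3*r + 12*b^3 - 36*b^2*r^3 + 11*b^2*r^2 + 48*b^2*r - 66*b*r^3 + 12*b*r^2 - 72*r^3 = (b^2 + 2*b + 3)*(b - r)*(b + 2*r)*(b + 4)*(b + 3*r)
Cancel the common factors (b^2 + 2*b + 3), (b - r), (b + 4).

1/(b^2 + 5*b*r + 6*r^2)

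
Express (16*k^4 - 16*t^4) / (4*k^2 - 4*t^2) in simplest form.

Difference of fourth powers: factor out (4*k^2 - 4*t^2).

4*k^2 + 4*t^2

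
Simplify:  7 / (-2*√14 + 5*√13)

(14*√14 + 35*√13)/269

Multiply numerator and denominator by 2*√14 + 5*√13.
Denominator becomes 269; numerator becomes 14*√14 + 35*√13.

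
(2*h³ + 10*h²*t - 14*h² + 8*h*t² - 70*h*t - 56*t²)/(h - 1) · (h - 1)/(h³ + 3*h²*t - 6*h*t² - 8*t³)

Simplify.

Factor: 2*h³ + 10*h²*t - 14*h² + 8*h*t² - 70*h*t - 56*t² = 2·(h + t)·(h + 4*t)·(h - 7);  h³ + 3*h²*t - 6*h*t² - 8*t³ = (h - 2*t)·(h + t)·(h + 4*t)
Cancel the common factors (h + t), (h + 4*t), (h - 1).

(-2*h + 14)/(-h + 2*t)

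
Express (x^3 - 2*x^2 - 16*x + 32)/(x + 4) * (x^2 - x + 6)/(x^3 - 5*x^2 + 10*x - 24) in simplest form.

x - 2

Factor: x^3 - 2*x^2 - 16*x + 32 = (x - 4)*(x - 2)*(x + 4);  x^3 - 5*x^2 + 10*x - 24 = (x^2 - x + 6)*(x - 4)
Cancel the common factors (x^2 - x + 6), (x + 4), (x - 4).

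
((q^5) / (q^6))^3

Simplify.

Inside the bracket: (q^-1)
Raise to the power 3: (q^-3)

q^(-3)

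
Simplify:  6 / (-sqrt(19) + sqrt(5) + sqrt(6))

Group as (sqrt(5) + sqrt(6)) - sqrt(19); multiply by (sqrt(5) + sqrt(6)) + sqrt(19), then rationalise the remaining surd.

(12*sqrt(19) + 27*sqrt(6) + 30*sqrt(5) + 3*sqrt(570))/14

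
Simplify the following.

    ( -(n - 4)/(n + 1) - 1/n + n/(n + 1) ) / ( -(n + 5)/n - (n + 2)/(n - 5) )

(-3*n^2 + 16*n - 5)/(2*n^3 + 4*n^2 - 23*n - 25)

Numerator: -(n - 4)/(n + 1) - 1/n + n/(n + 1) = (3*n - 1)/(n^2 + n)
Denominator: -(n + 5)/n - (n + 2)/(n - 5) = (-2*n^2 - 2*n + 25)/(n^2 - 5*n)
Divide: ((3*n - 1)/(n^2 + n)) · ((n^2 - 5*n)/(-2*n^2 - 2*n + 25)) = (-3*n^2 + 16*n - 5)/(2*n^3 + 4*n^2 - 23*n - 25)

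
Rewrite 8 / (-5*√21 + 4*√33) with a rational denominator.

(40*√21 + 32*√33)/3

Multiply numerator and denominator by 5*√21 + 4*√33.
Denominator becomes 3; numerator becomes 40*√21 + 32*√33.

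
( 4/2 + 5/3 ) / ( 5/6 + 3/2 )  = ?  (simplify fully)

11/7

Numerator: 4/2 + 5/3 = 11/3
Denominator: 5/6 + 3/2 = 7/3
Divide: (11/3) · (3/7) = 11/7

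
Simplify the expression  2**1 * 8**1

2**4

2**1 = 2**1; 8**1 = 2**3
Combine exponents: 2**4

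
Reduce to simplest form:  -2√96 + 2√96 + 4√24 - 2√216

-4*√6

2√96 = 8*√6; 2√96 = 8*√6; 4√24 = 8*√6; 2√216 = 12*√6
Combine: (-8 + 8 + 8 - 12)·√6 = -4*√6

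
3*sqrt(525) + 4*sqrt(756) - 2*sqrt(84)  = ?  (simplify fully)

3*sqrt(525) = 15*sqrt(21); 4*sqrt(756) = 24*sqrt(21); 2*sqrt(84) = 4*sqrt(21)
Combine: (15 + 24 - 4)·sqrt(21) = 35*sqrt(21)

35*sqrt(21)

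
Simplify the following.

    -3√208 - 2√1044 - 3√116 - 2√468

-18*√29 - 24*√13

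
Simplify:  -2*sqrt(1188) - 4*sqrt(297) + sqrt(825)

2*sqrt(1188) = 12*sqrt(33); 4*sqrt(297) = 12*sqrt(33); sqrt(825) = 5*sqrt(33)
Combine: (-12 - 12 + 5)·sqrt(33) = -19*sqrt(33)

-19*sqrt(33)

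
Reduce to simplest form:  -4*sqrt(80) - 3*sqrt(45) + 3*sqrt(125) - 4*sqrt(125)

4*sqrt(80) = 16*sqrt(5); 3*sqrt(45) = 9*sqrt(5); 3*sqrt(125) = 15*sqrt(5); 4*sqrt(125) = 20*sqrt(5)
Combine: (-16 - 9 + 15 - 20)·sqrt(5) = -30*sqrt(5)

-30*sqrt(5)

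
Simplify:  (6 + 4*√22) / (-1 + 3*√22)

(22*√22 + 270)/197

Multiply numerator and denominator by -3*√22 - 1.
Denominator becomes -197; numerator becomes -270 - 22*√22.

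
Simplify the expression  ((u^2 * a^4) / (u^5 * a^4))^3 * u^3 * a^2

Inside the bracket: (u^-3)
Raise to the power 3: (u^-9)
Multiply by u^3 * a^2: add exponents.

a^2/u^6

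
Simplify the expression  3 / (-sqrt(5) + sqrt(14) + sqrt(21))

Group as (sqrt(14) + sqrt(21)) - sqrt(5); multiply by (sqrt(14) + sqrt(21)) + sqrt(5), then rationalise the remaining surd.

(-15*sqrt(5) - sqrt(21) + 6*sqrt(14) + 7*sqrt(30))/46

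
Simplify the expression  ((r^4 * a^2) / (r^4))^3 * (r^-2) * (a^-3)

a^3/r^2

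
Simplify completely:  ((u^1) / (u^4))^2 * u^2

u^(-4)

Inside the bracket: (u^-3)
Raise to the power 2: (u^-6)
Multiply by u^2: add exponents.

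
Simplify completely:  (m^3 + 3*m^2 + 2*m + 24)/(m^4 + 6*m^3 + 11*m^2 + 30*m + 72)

1/(m + 3)

Factor: m^3 + 3*m^2 + 2*m + 24 = (m + 4)*(m^2 - m + 6);  m^4 + 6*m^3 + 11*m^2 + 30*m + 72 = (m + 3)*(m^2 - m + 6)*(m + 4)
Cancel the common factors (m^2 - m + 6), (m + 4).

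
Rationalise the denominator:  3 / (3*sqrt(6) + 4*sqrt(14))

Multiply numerator and denominator by -4*sqrt(14) + 3*sqrt(6).
Denominator becomes -170; numerator becomes -12*sqrt(14) + 9*sqrt(6).

(-9*sqrt(6) + 12*sqrt(14))/170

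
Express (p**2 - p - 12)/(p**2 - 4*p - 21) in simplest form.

Factor: p**2 - p - 12 = (p + 3)*(p - 4);  p**2 - 4*p - 21 = (p - 7)*(p + 3)
Cancel the common factor (p + 3).

(p - 4)/(p - 7)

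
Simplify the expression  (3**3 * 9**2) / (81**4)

3**(-9)

3**3 = 3**3; 9**2 = 3**4; 81**4 = 3**16
Combine exponents: 3**(-9)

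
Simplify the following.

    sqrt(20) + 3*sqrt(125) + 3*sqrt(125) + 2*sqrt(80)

sqrt(20) = 2*sqrt(5); 3*sqrt(125) = 15*sqrt(5); 3*sqrt(125) = 15*sqrt(5); 2*sqrt(80) = 8*sqrt(5)
Combine: (2 + 15 + 15 + 8)·sqrt(5) = 40*sqrt(5)

40*sqrt(5)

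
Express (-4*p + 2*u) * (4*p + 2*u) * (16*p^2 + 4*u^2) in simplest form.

-256*p^4 + 16*u^4

Telescope via difference of squares: ((2*u)+(4*p))((2*u)-(4*p)) = -16*p^2 + 4*u^2, then repeat with the next factor.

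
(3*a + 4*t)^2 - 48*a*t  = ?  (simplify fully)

(3*a - 4*t)^2

Expand the square and combine the 48*a*t term.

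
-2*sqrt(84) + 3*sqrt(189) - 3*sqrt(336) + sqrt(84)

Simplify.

2*sqrt(84) = 4*sqrt(21); 3*sqrt(189) = 9*sqrt(21); 3*sqrt(336) = 12*sqrt(21); sqrt(84) = 2*sqrt(21)
Combine: (-4 + 9 - 12 + 2)·sqrt(21) = -5*sqrt(21)

-5*sqrt(21)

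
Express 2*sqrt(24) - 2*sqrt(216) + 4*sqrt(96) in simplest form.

8*sqrt(6)

2*sqrt(24) = 4*sqrt(6); 2*sqrt(216) = 12*sqrt(6); 4*sqrt(96) = 16*sqrt(6)
Combine: (4 - 12 + 16)·sqrt(6) = 8*sqrt(6)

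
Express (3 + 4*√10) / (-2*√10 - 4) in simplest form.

(-34 + 5*√10)/12

Multiply numerator and denominator by -4 + 2*√10.
Denominator becomes -24; numerator becomes -10*√10 + 68.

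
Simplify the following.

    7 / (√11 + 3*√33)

(-7*√11 + 21*√33)/286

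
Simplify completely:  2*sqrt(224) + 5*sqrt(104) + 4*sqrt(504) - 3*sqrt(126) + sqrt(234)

13*sqrt(26) + 23*sqrt(14)

2*sqrt(224) = 8*sqrt(14); 5*sqrt(104) = 10*sqrt(26); 4*sqrt(504) = 24*sqrt(14); 3*sqrt(126) = 9*sqrt(14); sqrt(234) = 3*sqrt(26)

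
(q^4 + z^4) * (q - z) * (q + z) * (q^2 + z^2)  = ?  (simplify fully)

q^8 - z^8

(q+z)(q-z) = q^2 - z^2; continue pairing.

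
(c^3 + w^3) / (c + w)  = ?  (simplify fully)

c^2 - c*w + w^2

Apply the sum-of-cubes factorisation and cancel (c + w).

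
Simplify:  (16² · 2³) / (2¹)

16² = 2^8; 2³ = 2^3; 2¹ = 2^1
Combine exponents: 2^10

2^10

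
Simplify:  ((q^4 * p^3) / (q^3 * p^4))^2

q^2/p^2

Inside the bracket: q^1 * (p^-1)
Raise to the power 2: q^2 * (p^-2)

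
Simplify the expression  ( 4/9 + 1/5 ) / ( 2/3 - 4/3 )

Numerator: 4/9 + 1/5 = 29/45
Denominator: 2/3 - 4/3 = -2/3
Divide: (29/45) · (-3/2) = -29/30

-29/30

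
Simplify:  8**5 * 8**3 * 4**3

2**30

8**5 = 2**15; 8**3 = 2**9; 4**3 = 2**6
Combine exponents: 2**30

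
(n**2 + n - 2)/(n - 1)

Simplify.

Factor: n**2 + n - 2 = (n - 1)*(n + 2)
Cancel the common factor (n - 1).

n + 2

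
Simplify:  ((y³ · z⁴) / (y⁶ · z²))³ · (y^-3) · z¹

Inside the bracket: (y^-3) · z²
Raise to the power 3: (y^-9) · z⁶
Multiply by (y^-3) · z¹: add exponents.

z⁷/y^12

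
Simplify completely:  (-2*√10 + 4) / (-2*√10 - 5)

(-6*√10 + 20)/5

Multiply numerator and denominator by -5 + 2*√10.
Denominator becomes -15; numerator becomes -60 + 18*√10.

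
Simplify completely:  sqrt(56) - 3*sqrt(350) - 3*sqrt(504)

sqrt(56) = 2*sqrt(14); 3*sqrt(350) = 15*sqrt(14); 3*sqrt(504) = 18*sqrt(14)
Combine: (2 - 15 - 18)·sqrt(14) = -31*sqrt(14)

-31*sqrt(14)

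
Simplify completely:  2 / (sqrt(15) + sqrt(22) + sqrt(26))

Group as (sqrt(15) + sqrt(22)) + sqrt(26); multiply by (sqrt(15) + sqrt(22)) - sqrt(26), then rationalise the remaining surd.

(-8*sqrt(2145) + 22*sqrt(26) + 38*sqrt(22) + 66*sqrt(15))/1199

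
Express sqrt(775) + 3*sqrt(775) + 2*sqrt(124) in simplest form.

sqrt(775) = 5*sqrt(31); 3*sqrt(775) = 15*sqrt(31); 2*sqrt(124) = 4*sqrt(31)
Combine: (5 + 15 + 4)·sqrt(31) = 24*sqrt(31)

24*sqrt(31)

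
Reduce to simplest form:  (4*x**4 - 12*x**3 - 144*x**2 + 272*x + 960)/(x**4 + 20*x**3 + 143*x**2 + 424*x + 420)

(4*x**2 - 40*x + 96)/(x**2 + 13*x + 42)

Factor: 4*x**4 - 12*x**3 - 144*x**2 + 272*x + 960 = 4*(x - 4)*(x + 2)*(x - 6)*(x + 5);  x**4 + 20*x**3 + 143*x**2 + 424*x + 420 = (x + 2)*(x + 6)*(x + 7)*(x + 5)
Cancel the common factors (x + 5), (x + 2).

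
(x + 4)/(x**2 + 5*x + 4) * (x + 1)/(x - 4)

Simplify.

1/(x - 4)

Factor: x**2 + 5*x + 4 = (x + 4)*(x + 1)
Cancel the common factors (x + 1), (x + 4).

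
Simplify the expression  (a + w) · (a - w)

a² - w²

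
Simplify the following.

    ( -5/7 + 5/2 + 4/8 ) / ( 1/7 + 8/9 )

144/65

Numerator: -5/7 + 5/2 + 4/8 = 16/7
Denominator: 1/7 + 8/9 = 65/63
Divide: (16/7) · (63/65) = 144/65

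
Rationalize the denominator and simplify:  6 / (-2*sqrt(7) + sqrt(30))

6*sqrt(7) + 3*sqrt(30)

Multiply numerator and denominator by 2*sqrt(7) + sqrt(30).
Denominator becomes 2; numerator becomes 12*sqrt(7) + 6*sqrt(30).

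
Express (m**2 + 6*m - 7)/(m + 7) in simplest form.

Factor: m**2 + 6*m - 7 = (m + 7)*(m - 1)
Cancel the common factor (m + 7).

m - 1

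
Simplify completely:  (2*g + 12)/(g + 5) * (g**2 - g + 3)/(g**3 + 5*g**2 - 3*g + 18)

2/(g + 5)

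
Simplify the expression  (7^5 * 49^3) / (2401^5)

7^(-9)

7^5 = 7^5; 49^3 = 7^6; 2401^5 = 7^20
Combine exponents: 7^(-9)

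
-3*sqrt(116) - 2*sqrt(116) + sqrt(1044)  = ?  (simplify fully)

3*sqrt(116) = 6*sqrt(29); 2*sqrt(116) = 4*sqrt(29); sqrt(1044) = 6*sqrt(29)
Combine: (-6 - 4 + 6)·sqrt(29) = -4*sqrt(29)

-4*sqrt(29)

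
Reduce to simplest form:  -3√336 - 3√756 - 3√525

3√336 = 12*√21; 3√756 = 18*√21; 3√525 = 15*√21
Combine: (-12 - 18 - 15)·√21 = -45*√21

-45*√21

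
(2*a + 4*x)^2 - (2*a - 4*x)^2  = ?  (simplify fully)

32*a*x

Only the odd-power cross terms survive.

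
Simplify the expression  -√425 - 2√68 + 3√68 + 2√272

√425 = 5*√17; 2√68 = 4*√17; 3√68 = 6*√17; 2√272 = 8*√17
Combine: (-5 - 4 + 6 + 8)·√17 = 5*√17

5*√17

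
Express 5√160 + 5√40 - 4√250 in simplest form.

5√160 = 20*√10; 5√40 = 10*√10; 4√250 = 20*√10
Combine: (20 + 10 - 20)·√10 = 10*√10

10*√10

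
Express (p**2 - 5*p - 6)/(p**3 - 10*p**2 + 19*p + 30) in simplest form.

1/(p - 5)

Factor: p**2 - 5*p - 6 = (p + 1)*(p - 6);  p**3 - 10*p**2 + 19*p + 30 = (p - 5)*(p - 6)*(p + 1)
Cancel the common factors (p + 1), (p - 6).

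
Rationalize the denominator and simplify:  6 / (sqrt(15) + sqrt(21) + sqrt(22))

Group as (sqrt(21) + sqrt(22)) + sqrt(15); multiply by (sqrt(21) + sqrt(22)) - sqrt(15), then rationalise the remaining surd.

(-9*sqrt(770) + 21*sqrt(22) + 24*sqrt(21) + 42*sqrt(15))/266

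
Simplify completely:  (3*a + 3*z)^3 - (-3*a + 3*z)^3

Binomially expand both and collect terms in (3*z), (3*a).

54*a*(a^2 + 3*z^2)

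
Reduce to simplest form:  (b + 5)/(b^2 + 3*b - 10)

Factor: b^2 + 3*b - 10 = (b - 2)*(b + 5)
Cancel the common factor (b + 5).

1/(b - 2)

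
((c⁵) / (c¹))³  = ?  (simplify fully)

c^12

Inside the bracket: c⁴
Raise to the power 3: c^12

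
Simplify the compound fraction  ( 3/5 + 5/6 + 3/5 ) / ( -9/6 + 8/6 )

Numerator: 3/5 + 5/6 + 3/5 = 61/30
Denominator: -9/6 + 8/6 = -1/6
Divide: (61/30) · (-6) = -61/5

-61/5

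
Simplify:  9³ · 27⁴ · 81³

3^30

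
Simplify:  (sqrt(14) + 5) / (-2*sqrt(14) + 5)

(-15*sqrt(14) - 53)/31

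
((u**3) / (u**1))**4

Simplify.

Inside the bracket: u**2
Raise to the power 4: u**8

u**8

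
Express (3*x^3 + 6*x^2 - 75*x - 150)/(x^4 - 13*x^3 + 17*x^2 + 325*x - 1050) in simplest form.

(3*x + 6)/(x^2 - 13*x + 42)

Factor: 3*x^3 + 6*x^2 - 75*x - 150 = 3*(x - 5)*(x + 2)*(x + 5);  x^4 - 13*x^3 + 17*x^2 + 325*x - 1050 = (x + 5)*(x - 6)*(x - 7)*(x - 5)
Cancel the common factors (x + 5), (x - 5).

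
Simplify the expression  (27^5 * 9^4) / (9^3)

3^17

27^5 = 3^15; 9^4 = 3^8; 9^3 = 3^6
Combine exponents: 3^17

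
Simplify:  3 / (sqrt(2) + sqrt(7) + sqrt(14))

Group as (sqrt(2) + sqrt(7)) + sqrt(14); multiply by (sqrt(2) + sqrt(7)) - sqrt(14), then rationalise the remaining surd.

(-84 - 15*sqrt(14) + 27*sqrt(7) + 57*sqrt(2))/31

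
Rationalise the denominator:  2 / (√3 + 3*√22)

Multiply numerator and denominator by -√3 + 3*√22.
Denominator becomes 195; numerator becomes -2*√3 + 6*√22.

(-2*√3 + 6*√22)/195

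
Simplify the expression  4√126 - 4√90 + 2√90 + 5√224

4√126 = 12*√14; 4√90 = 12*√10; 2√90 = 6*√10; 5√224 = 20*√14

-6*√10 + 32*√14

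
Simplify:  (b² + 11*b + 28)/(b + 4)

Factor: b² + 11*b + 28 = (b + 7)·(b + 4)
Cancel the common factor (b + 4).

b + 7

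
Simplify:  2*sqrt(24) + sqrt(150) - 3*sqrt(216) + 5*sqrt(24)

sqrt(6)

2*sqrt(24) = 4*sqrt(6); sqrt(150) = 5*sqrt(6); 3*sqrt(216) = 18*sqrt(6); 5*sqrt(24) = 10*sqrt(6)
Combine: (4 + 5 - 18 + 10)·sqrt(6) = sqrt(6)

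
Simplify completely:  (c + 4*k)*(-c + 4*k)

Difference of squares with P = 4*k, Q = c.

-c^2 + 16*k^2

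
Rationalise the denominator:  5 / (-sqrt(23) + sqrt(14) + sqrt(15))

(-15*sqrt(23) + 55*sqrt(15) + 60*sqrt(14) + 5*sqrt(4830))/402

Group as (sqrt(14) + sqrt(15)) - sqrt(23); multiply by (sqrt(14) + sqrt(15)) + sqrt(23), then rationalise the remaining surd.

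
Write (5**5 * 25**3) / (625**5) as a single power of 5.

5**(-9)

5**5 = 5**5; 25**3 = 5**6; 625**5 = 5**20
Combine exponents: 5**(-9)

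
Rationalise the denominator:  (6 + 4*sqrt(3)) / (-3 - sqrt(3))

-sqrt(3) - 1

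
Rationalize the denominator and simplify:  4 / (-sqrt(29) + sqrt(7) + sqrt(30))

Group as (sqrt(7) + sqrt(30)) - sqrt(29); multiply by (sqrt(7) + sqrt(30)) + sqrt(29), then rationalise the remaining surd.

(-4*sqrt(29) + 3*sqrt(30) + 26*sqrt(7) + sqrt(6090))/97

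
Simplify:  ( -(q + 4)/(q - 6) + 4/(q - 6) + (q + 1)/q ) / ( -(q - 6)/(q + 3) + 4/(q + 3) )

Numerator: -(q + 4)/(q - 6) + 4/(q - 6) + (q + 1)/q = (-5*q - 6)/(q² - 6*q)
Denominator: -(q - 6)/(q + 3) + 4/(q + 3) = (-q + 10)/(q + 3)
Divide: ((-5*q - 6)/(q² - 6*q)) · ((q + 3)/(-q + 10)) = (5*q² + 21*q + 18)/(q³ - 16*q² + 60*q)

(5*q² + 21*q + 18)/(q³ - 16*q² + 60*q)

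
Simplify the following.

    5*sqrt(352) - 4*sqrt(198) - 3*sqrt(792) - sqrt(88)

5*sqrt(352) = 20*sqrt(22); 4*sqrt(198) = 12*sqrt(22); 3*sqrt(792) = 18*sqrt(22); sqrt(88) = 2*sqrt(22)
Combine: (20 - 12 - 18 - 2)·sqrt(22) = -12*sqrt(22)

-12*sqrt(22)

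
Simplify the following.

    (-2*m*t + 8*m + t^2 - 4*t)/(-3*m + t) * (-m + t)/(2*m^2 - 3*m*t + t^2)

(t - 4)/(-3*m + t)

Factor: -2*m*t + 8*m + t^2 - 4*t = (-2*m + t)*(t - 4);  2*m^2 - 3*m*t + t^2 = (-m + t)*(-2*m + t)
Cancel the common factors (-2*m + t), (-m + t).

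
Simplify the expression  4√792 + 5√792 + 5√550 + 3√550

94*√22

4√792 = 24*√22; 5√792 = 30*√22; 5√550 = 25*√22; 3√550 = 15*√22
Combine: (24 + 30 + 25 + 15)·√22 = 94*√22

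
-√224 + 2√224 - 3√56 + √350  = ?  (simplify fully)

3*√14

√224 = 4*√14; 2√224 = 8*√14; 3√56 = 6*√14; √350 = 5*√14
Combine: (-4 + 8 - 6 + 5)·√14 = 3*√14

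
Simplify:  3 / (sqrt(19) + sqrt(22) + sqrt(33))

(-11*sqrt(114) + 4*sqrt(33) + 15*sqrt(22) + 18*sqrt(19))/268

Group as (sqrt(22) + sqrt(33)) + sqrt(19); multiply by (sqrt(22) + sqrt(33)) - sqrt(19), then rationalise the remaining surd.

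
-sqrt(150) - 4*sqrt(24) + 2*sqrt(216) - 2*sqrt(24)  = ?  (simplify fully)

sqrt(150) = 5*sqrt(6); 4*sqrt(24) = 8*sqrt(6); 2*sqrt(216) = 12*sqrt(6); 2*sqrt(24) = 4*sqrt(6)
Combine: (-5 - 8 + 12 - 4)·sqrt(6) = -5*sqrt(6)

-5*sqrt(6)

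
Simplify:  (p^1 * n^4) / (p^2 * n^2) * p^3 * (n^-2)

Quotient: (p^-1) * n^2
Multiply by p^3 * (n^-2): add exponents.

p^2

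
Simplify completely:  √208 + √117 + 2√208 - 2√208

√208 = 4*√13; √117 = 3*√13; 2√208 = 8*√13; 2√208 = 8*√13
Combine: (4 + 3 + 8 - 8)·√13 = 7*√13

7*√13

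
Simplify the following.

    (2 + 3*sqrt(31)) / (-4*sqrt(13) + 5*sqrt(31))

Multiply numerator and denominator by 4*sqrt(13) + 5*sqrt(31).
Denominator becomes 567; numerator becomes 8*sqrt(13) + 10*sqrt(31) + 12*sqrt(403) + 465.

(8*sqrt(13) + 10*sqrt(31) + 12*sqrt(403) + 465)/567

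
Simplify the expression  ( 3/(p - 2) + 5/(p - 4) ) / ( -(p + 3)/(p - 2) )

(-8*p + 22)/(p^2 - p - 12)

Numerator: 3/(p - 2) + 5/(p - 4) = (8*p - 22)/(p^2 - 6*p + 8)
Denominator: -(p + 3)/(p - 2) = (-p - 3)/(p - 2)
Divide: ((8*p - 22)/(p^2 - 6*p + 8)) · ((p - 2)/(-p - 3)) = (-8*p + 22)/(p^2 - p - 12)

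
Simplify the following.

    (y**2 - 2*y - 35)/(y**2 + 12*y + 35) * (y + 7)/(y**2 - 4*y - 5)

(y - 7)/(y**2 - 4*y - 5)

Factor: y**2 - 2*y - 35 = (y - 7)*(y + 5);  y**2 + 12*y + 35 = (y + 7)*(y + 5);  y**2 - 4*y - 5 = (y - 5)*(y + 1)
Cancel the common factors (y + 5), (y + 7).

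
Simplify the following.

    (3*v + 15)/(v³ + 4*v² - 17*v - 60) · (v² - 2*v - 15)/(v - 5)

3/(v - 4)

Factor: 3*v + 15 = 3·(v + 5);  v³ + 4*v² - 17*v - 60 = (v + 5)·(v + 3)·(v - 4);  v² - 2*v - 15 = (v + 3)·(v - 5)
Cancel the common factors (v - 5), (v + 3), (v + 5).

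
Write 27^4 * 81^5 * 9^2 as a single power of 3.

3^36

27^4 = 3^12; 81^5 = 3^20; 9^2 = 3^4
Combine exponents: 3^36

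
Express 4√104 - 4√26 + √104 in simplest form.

4√104 = 8*√26; 4√26 = 4*√26; √104 = 2*√26
Combine: (8 - 4 + 2)·√26 = 6*√26

6*√26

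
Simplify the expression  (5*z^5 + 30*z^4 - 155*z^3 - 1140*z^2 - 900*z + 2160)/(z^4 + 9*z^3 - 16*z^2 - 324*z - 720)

Factor: 5*z^5 + 30*z^4 - 155*z^3 - 1140*z^2 - 900*z + 2160 = 5*(z + 6)*(z - 1)*(z + 4)*(z + 3)*(z - 6);  z^4 + 9*z^3 - 16*z^2 - 324*z - 720 = (z + 6)*(z + 4)*(z - 6)*(z + 5)
Cancel the common factors (z + 4), (z - 6), (z + 6).

(5*z^2 + 10*z - 15)/(z + 5)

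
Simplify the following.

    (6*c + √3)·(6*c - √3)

36*c² - 3

Difference of squares with P = 6*c, Q = √3.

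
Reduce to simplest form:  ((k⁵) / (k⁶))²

k^(-2)

Inside the bracket: (k^-1)
Raise to the power 2: (k^-2)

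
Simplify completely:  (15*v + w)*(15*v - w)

(15*v)^2 - (w)^2 = 225*v^2 - w^2.

225*v^2 - w^2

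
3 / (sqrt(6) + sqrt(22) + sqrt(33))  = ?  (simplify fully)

(-396 - 15*sqrt(33) + 51*sqrt(22) + 147*sqrt(6))/503

Group as (sqrt(22) + sqrt(33)) + sqrt(6); multiply by (sqrt(22) + sqrt(33)) - sqrt(6), then rationalise the remaining surd.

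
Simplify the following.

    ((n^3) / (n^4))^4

n^(-4)

Inside the bracket: (n^-1)
Raise to the power 4: (n^-4)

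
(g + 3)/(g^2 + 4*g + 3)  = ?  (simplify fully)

1/(g + 1)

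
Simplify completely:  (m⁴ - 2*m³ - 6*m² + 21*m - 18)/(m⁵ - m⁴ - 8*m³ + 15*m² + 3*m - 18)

1/(m + 1)

Factor: m⁴ - 2*m³ - 6*m² + 21*m - 18 = (m - 2)·(m² - 3*m + 3)·(m + 3);  m⁵ - m⁴ - 8*m³ + 15*m² + 3*m - 18 = (m + 3)·(m² - 3*m + 3)·(m - 2)·(m + 1)
Cancel the common factors (m² - 3*m + 3), (m - 2), (m + 3).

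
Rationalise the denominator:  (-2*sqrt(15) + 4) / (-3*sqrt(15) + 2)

Multiply numerator and denominator by 2 + 3*sqrt(15).
Denominator becomes -131; numerator becomes -82 + 8*sqrt(15).

(-8*sqrt(15) + 82)/131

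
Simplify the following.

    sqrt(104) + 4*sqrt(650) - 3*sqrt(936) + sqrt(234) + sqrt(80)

4*sqrt(5) + 7*sqrt(26)

sqrt(104) = 2*sqrt(26); 4*sqrt(650) = 20*sqrt(26); 3*sqrt(936) = 18*sqrt(26); sqrt(234) = 3*sqrt(26); sqrt(80) = 4*sqrt(5)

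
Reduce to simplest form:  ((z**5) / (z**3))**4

z**8

Inside the bracket: z**2
Raise to the power 4: z**8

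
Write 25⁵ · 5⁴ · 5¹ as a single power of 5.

5^15

25⁵ = 5^10; 5⁴ = 5^4; 5¹ = 5^1
Combine exponents: 5^15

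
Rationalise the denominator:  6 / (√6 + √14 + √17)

(-8*√357 + 6*√17 + 18*√14 + 50*√6)/109

Group as (√14 + √17) + √6; multiply by (√14 + √17) - √6, then rationalise the remaining surd.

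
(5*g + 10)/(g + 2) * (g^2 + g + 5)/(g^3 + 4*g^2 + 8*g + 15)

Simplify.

5/(g + 3)

Factor: 5*g + 10 = 5*(g + 2);  g^3 + 4*g^2 + 8*g + 15 = (g^2 + g + 5)*(g + 3)
Cancel the common factors (g^2 + g + 5), (g + 2).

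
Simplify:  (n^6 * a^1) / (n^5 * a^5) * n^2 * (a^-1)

Quotient: n^1 * (a^-4)
Multiply by n^2 * (a^-1): add exponents.

n^3/a^5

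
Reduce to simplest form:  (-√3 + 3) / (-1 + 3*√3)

(-3 + 4*√3)/13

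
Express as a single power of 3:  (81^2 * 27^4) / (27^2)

81^2 = 3^8; 27^4 = 3^12; 27^2 = 3^6
Combine exponents: 3^14

3^14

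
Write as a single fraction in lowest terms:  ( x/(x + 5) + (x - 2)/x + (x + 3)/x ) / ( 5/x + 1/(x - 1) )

(3*x^3 + 8*x^2 - 6*x - 5)/(6*x^2 + 25*x - 25)

Numerator: x/(x + 5) + (x - 2)/x + (x + 3)/x = (3*x^2 + 11*x + 5)/(x^2 + 5*x)
Denominator: 5/x + 1/(x - 1) = (6*x - 5)/(x^2 - x)
Divide: ((3*x^2 + 11*x + 5)/(x^2 + 5*x)) · ((x^2 - x)/(6*x - 5)) = (3*x^3 + 8*x^2 - 6*x - 5)/(6*x^2 + 25*x - 25)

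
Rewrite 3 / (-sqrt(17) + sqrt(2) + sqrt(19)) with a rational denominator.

Group as (sqrt(2) + sqrt(19)) - sqrt(17); multiply by (sqrt(2) + sqrt(19)) + sqrt(17), then rationalise the remaining surd.

(-6*sqrt(17) + 51*sqrt(2) + 3*sqrt(646))/68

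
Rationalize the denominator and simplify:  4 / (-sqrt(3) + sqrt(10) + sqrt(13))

(-10*sqrt(3) + 3*sqrt(10) + sqrt(390))/15

Group as (sqrt(10) + sqrt(13)) - sqrt(3); multiply by (sqrt(10) + sqrt(13)) + sqrt(3), then rationalise the remaining surd.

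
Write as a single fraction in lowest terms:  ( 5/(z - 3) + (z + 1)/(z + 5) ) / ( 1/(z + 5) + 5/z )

(z^3 + 3*z^2 + 22*z)/(6*z^2 + 7*z - 75)

Numerator: 5/(z - 3) + (z + 1)/(z + 5) = (z^2 + 3*z + 22)/(z^2 + 2*z - 15)
Denominator: 1/(z + 5) + 5/z = (6*z + 25)/(z^2 + 5*z)
Divide: ((z^2 + 3*z + 22)/(z^2 + 2*z - 15)) · ((z^2 + 5*z)/(6*z + 25)) = (z^3 + 3*z^2 + 22*z)/(6*z^2 + 7*z - 75)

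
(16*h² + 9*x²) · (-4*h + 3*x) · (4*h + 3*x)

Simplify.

((3*x)+(4*h))((3*x)-(4*h)) = -16*h² + 9*x²; continue pairing.

-256*h⁴ + 81*x⁴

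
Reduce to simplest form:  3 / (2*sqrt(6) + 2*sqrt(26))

Multiply numerator and denominator by -2*sqrt(6) + 2*sqrt(26).
Denominator becomes 80; numerator becomes -6*sqrt(6) + 6*sqrt(26).

(-3*sqrt(6) + 3*sqrt(26))/40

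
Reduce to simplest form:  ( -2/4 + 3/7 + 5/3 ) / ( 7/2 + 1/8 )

268/609

Numerator: -2/4 + 3/7 + 5/3 = 67/42
Denominator: 7/2 + 1/8 = 29/8
Divide: (67/42) · (8/29) = 268/609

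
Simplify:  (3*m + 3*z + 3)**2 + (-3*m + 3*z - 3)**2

Only the even-power cross terms survive.

18*m**2 + 36*m + 18*z**2 + 18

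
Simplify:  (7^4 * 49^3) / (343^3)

7^1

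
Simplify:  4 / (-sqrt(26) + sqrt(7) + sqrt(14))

Group as (sqrt(7) + sqrt(14)) - sqrt(26); multiply by (sqrt(7) + sqrt(14)) + sqrt(26), then rationalise the remaining surd.

(20*sqrt(26) + 76*sqrt(14) + 132*sqrt(7) + 112*sqrt(13))/367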